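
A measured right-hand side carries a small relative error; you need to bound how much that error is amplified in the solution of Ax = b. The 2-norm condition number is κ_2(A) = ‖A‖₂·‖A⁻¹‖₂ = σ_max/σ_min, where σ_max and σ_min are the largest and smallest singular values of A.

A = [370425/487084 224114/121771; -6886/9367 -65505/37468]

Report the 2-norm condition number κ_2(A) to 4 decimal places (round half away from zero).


AᵀA = [315612649/282105616 47338830/17631601; 47338830/17631601 1817831521/282105616]; tr = 6311965/834632, det = 14641/26708224
char-poly roots: 121/16 and 121/1669264
κ = σ_max/σ_min = (11/4)/(11/1292) = 323.0000

323.0000


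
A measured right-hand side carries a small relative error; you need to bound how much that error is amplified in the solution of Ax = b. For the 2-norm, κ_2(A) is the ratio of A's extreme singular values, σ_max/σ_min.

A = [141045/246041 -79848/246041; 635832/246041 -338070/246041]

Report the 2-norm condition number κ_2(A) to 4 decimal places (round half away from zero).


176.5000

form AᵀA = [252335529/36012001 -134573400/36012001; -134573400/36012001 71782884/36012001] with trace 1121517/124609 and determinant 324/124609
solving λ² − 1121517/124609·λ + 324/124609 = 0 gives λ = 9, 36/124609
so κ_2 = √(9 / (36/124609)) = 176.5000


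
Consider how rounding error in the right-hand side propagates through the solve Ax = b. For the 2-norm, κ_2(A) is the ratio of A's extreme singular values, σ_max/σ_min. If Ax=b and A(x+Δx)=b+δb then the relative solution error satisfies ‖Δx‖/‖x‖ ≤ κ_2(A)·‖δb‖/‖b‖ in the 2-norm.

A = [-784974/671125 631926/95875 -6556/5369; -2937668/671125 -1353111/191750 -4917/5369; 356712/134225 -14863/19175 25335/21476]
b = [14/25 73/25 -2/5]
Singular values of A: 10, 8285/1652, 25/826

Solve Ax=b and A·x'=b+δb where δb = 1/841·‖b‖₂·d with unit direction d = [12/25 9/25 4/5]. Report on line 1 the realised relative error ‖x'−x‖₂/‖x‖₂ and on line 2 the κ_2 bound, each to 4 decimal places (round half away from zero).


from the listed singular values, σ₁ = 10, σ_n = 25/826
κ_2(A) = 10 / (25/826) = 330.4000
perturbation bound = 330.4000·1/841 = 0.3929
solve Ax = b  →  x = [-12.6088 3.4692 30.3451]
‖b‖ = 3.0000, ‖x‖ = 33.0430
re-solving with b+δb shifts x by Δx of norm 0.1179
relative error = 0.0036
realised/bound (from unrounded values) ≈ 0.0091

0.0036
0.3929


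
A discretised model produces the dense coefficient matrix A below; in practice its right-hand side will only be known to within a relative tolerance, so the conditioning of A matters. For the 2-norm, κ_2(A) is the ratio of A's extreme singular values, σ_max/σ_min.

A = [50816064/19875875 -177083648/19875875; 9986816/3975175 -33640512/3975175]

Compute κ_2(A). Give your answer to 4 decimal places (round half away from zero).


form AᵀA = [6035296915456/469738890625 -20686960852992/469738890625; -20686960852992/469738890625 70928322924544/469738890625] with trace 123141791744/751582225 and determinant 16777216/30063289
λ_max, λ_min = (123141791744/751582225 ± √15162639928189608001536/564875840935950625)/2 = 4096/25, 102400/30063289
κ = σ_max/σ_min = (64/5)/(320/5483) = 219.3200

219.3200


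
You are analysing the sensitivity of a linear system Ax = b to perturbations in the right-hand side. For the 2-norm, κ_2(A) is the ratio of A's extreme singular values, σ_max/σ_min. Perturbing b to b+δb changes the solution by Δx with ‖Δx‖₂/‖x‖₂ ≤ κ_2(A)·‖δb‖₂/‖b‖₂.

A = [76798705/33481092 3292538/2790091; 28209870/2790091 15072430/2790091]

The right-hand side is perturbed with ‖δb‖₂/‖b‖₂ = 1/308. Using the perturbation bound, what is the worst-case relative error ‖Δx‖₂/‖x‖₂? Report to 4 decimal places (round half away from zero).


AᵀA = [71679223860625/666855158544 1592848942645/27785631606; 1592848942645/27785631606 141593666024/4630938601]; tr = 318576857329/2307457296, det = 121992025/576864324
λ_max, λ_min = (318576857329/2307457296 ± √101486710163411779983841/5324359172863631616)/2 = 2209/16, 220900/144216081
κ = σ_max/σ_min = (47/4)/(470/12009) = 300.2250
bound on ‖Δx‖/‖x‖: κ·ε = 300.2250·1/308 = 0.9748

0.9748


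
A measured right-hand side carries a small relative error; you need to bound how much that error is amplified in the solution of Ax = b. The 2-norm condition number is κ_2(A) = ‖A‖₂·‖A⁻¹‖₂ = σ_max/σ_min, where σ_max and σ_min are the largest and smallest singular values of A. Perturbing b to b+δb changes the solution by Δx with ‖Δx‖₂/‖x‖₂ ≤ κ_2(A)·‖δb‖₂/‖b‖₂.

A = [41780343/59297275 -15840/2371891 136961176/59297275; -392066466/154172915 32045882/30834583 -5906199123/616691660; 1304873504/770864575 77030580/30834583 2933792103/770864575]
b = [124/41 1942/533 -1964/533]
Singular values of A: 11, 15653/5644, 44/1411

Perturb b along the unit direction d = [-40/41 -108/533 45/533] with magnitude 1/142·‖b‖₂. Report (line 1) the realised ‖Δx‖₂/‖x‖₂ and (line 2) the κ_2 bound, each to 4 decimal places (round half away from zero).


0.0106
2.4842

largest singular value 11, smallest 44/1411
κ = σ_max/σ_min = 11/(44/1411) = 352.7500
κ_2(A)·‖δb‖/‖b‖ = 2.4842
solve Ax = b  →  x = [119.8846 -28.8610 -35.3451]
‖b‖ = 6.0000, ‖x‖ = 128.2753
with δb = [-0.0412 -0.0086 0.0036], A·Δx = δb → ‖Δx‖ = 1.3550
dividing the unrounded norms, ‖Δx‖/‖x‖ = 0.0106
so the bound overstates the realised error by a factor of ≈ 235.1713 (computed from the unrounded values)


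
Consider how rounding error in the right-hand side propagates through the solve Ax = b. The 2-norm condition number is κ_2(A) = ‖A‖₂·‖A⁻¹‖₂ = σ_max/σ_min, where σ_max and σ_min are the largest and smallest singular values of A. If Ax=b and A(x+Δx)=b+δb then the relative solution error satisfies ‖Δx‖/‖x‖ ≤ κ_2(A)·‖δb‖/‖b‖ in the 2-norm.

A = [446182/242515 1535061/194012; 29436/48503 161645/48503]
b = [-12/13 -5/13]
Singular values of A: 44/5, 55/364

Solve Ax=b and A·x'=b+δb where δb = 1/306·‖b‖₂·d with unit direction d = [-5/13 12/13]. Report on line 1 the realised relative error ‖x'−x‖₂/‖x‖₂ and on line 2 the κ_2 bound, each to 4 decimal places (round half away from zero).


σ_max = 44/5, σ_min = 55/364
κ = σ_max/σ_min = (44/5)/(55/364) = 58.2400
bound on ‖Δx‖/‖x‖: κ·ε = 58.2400·1/306 = 0.1903
solve Ax = b  →  x = [-0.0249 -0.1109]
‖b‖₂ = 1.0000 and ‖x‖₂ = 0.1136
δb = ε·‖b‖·d = [-0.0013 0.0030]; solving A·Δx = δb gives ‖Δx‖ = 0.0216
dividing the unrounded norms, ‖Δx‖/‖x‖ = 0.1903
realised/bound = 1 exactly: the bound is attained for this b and d

0.1903
0.1903


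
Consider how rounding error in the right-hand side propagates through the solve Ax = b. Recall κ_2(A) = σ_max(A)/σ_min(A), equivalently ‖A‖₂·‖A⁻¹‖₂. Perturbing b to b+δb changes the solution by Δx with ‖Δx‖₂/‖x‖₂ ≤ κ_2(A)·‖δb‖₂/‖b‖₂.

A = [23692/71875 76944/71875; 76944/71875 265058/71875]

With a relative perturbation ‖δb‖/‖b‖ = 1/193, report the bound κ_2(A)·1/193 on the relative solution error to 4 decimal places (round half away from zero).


1.1917

M = AᵀA = [10370704/8265625 35548128/8265625; 35548128/8265625 121881796/8265625]. tr(M)=211604/13225, det(M)=64/13225
char-poly roots: 16 and 4/13225
κ = σ_max/σ_min = 4/(2/115) = 230.0000
bound on ‖Δx‖/‖x‖: κ·ε = 230.0000·1/193 = 1.1917


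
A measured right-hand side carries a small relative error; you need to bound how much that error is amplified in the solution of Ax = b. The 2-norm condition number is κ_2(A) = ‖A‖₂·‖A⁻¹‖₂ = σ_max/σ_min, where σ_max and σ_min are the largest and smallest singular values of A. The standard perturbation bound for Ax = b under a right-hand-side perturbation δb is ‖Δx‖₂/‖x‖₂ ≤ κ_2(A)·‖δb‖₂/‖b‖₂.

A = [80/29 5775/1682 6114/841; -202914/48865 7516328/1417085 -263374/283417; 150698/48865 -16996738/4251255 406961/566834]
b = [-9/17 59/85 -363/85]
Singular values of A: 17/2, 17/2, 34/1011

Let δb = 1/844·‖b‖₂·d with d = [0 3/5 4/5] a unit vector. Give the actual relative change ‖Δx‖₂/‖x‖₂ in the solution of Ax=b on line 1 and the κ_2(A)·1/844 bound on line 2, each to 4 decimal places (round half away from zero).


0.0017
0.2995

σ_max = 17/2, σ_min = 34/1011
condition number: (17/2) ÷ (34/1011) = 252.7500
perturbation bound = 252.7500·1/844 = 0.2995
solve Ax = b  →  x = [64.3540 42.6899 -44.6538]
‖b‖ = 4.3589, ‖x‖ = 89.2067
with δb = [0.0000 0.0031 0.0041], A·Δx = δb → ‖Δx‖ = 0.1536
relative error = 0.0017
so the bound overstates the realised error by a factor of ≈ 173.9560 (computed from the unrounded values)


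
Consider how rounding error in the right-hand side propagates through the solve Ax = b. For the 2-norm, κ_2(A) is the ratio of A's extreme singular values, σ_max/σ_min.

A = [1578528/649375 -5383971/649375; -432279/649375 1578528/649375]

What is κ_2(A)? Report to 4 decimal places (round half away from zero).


M = AᵀA = [4285785249/674700625 -14689781568/674700625; -14689781568/674700625 50366231001/674700625]. tr(M)=87443226/1079521, det(M)=164025/1079521
char-poly roots: 81 and 2025/1079521
κ = σ_max/σ_min = 9/(45/1039) = 207.8000

207.8000


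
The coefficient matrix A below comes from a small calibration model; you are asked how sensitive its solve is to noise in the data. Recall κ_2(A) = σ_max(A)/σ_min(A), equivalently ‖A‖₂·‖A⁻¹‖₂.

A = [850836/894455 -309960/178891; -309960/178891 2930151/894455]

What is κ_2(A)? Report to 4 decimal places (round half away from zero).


154.7500

AᵀA = [10815923664/2768338225 -811041336/110733529; -811041336/110733529 38019601809/2768338225]; tr = 168981057/9579025, det = 3111696/239475625
solving λ² − 168981057/9579025·λ + 3111696/239475625 = 0 gives λ = 441/25, 7056/9579025
so κ_2 = √((441/25) / (7056/9579025)) = 154.7500


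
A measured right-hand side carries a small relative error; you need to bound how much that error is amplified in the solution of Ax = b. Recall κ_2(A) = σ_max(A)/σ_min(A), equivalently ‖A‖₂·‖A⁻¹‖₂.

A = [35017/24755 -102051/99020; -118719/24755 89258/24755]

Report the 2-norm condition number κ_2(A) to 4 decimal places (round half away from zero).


247.5500

form AᵀA = [612815650/24512401 -1838400075/98049604; -1838400075/98049604 5515450225/392198416] with trace 15320500625/392198416 and determinant 9765625/392198416
λ_max, λ_min = (15320500625/392198416 ± √234702419150000390625/153819597512909056)/2 = 625/16, 15625/24512401
so κ_2 = √((625/16) / (15625/24512401)) = 247.5500


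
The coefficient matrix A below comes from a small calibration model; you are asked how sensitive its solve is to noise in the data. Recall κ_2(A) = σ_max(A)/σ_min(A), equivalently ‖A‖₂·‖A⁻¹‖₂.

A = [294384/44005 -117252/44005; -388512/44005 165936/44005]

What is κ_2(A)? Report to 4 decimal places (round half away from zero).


M = AᵀA = [9504140544/77457601 -3959409600/77457601; -3959409600/77457601 1651311504/77457601]. tr(M)=66008592/458329, det(M)=1327104/458329
λ_max, λ_min = (66008592/458329 ± √4354701216825600/210065472241)/2 = 144, 9216/458329
κ_2(A) = √(λ_max/λ_min) = √(144 / (9216/458329)) = 84.6250

84.6250


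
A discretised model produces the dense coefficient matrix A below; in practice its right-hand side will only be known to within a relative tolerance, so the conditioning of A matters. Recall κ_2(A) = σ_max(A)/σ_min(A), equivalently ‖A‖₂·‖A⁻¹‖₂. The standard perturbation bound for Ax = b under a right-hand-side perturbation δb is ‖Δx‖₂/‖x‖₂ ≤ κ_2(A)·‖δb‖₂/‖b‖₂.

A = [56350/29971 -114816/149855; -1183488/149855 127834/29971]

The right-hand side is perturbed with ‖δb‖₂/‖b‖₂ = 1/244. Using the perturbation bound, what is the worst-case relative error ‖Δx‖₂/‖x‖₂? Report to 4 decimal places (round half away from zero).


0.1762

M = AᵀA = [880444324/13359025 -93848832/2671805; -93848832/2671805 250875076/13359025]. tr(M)=156584/1849, det(M)=4477456/1155625
λ_max, λ_min = (156584/1849 ± √15290977895424/2136750625)/2 = 2116/25, 2116/46225
σ_max=√(2116/25)=(46/5), σ_min=√(2116/46225)=(46/215) → κ = 43.0000
κ_2(A)·‖δb‖/‖b‖ = 0.1762


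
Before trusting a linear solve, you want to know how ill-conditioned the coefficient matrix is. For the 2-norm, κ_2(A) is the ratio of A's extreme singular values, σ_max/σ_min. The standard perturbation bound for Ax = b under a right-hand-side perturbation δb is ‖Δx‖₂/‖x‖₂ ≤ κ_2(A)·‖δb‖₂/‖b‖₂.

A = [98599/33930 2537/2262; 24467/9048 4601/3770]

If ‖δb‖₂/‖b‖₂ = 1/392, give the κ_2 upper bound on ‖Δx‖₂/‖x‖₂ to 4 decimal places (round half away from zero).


form AᵀA = [345114001/21902400 478891/73008; 478891/73008 208937/76050] with trace 2398153/129600 and determinant 3418801/12960000
λ_max, λ_min = (2398153/129600 ± √229336589881/671846400)/2 = 1849/100, 1849/129600
κ = σ_max/σ_min = (43/10)/(43/360) = 36.0000
bound on ‖Δx‖/‖x‖: κ·ε = 36.0000·1/392 = 0.0918

0.0918


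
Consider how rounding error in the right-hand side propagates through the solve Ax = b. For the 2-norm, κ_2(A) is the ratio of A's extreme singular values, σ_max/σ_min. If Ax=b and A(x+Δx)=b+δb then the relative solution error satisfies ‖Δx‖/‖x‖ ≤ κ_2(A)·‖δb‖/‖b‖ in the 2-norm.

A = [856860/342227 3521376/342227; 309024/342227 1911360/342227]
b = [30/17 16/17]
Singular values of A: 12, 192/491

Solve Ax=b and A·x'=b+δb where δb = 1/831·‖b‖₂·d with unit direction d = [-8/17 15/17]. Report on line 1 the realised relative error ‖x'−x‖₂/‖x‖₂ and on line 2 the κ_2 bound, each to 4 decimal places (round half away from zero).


σ_max = 12, σ_min = 192/491
condition number: 12 ÷ (192/491) = 30.6875
worst-case relative error ≤ 30.6875 × 1/831 = 0.0369
solve Ax = b  →  x = [0.0366 0.1626]
‖b‖₂ = 2.0000 and ‖x‖₂ = 0.1667
Δx = A⁻¹·δb where δb = 1/831·2.0000·d; ‖Δx‖ = 0.0062
relative error = 0.0369
so the bound is sharp here: realised error equals the bound

0.0369
0.0369


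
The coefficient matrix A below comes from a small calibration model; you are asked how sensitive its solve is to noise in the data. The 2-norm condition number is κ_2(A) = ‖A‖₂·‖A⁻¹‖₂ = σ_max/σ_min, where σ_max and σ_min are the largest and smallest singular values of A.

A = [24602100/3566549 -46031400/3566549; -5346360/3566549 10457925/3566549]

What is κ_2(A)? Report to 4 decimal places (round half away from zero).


AᵀA = [377065371600/7567086121 -706948803000/7567086121; -706948803000/7567086121 1325555015625/7567086121]; tr = 5891420025/26183689, det = 20250000/26183689
char-poly roots: 225 and 90000/26183689
κ = σ_max/σ_min = 15/(300/5117) = 255.8500

255.8500


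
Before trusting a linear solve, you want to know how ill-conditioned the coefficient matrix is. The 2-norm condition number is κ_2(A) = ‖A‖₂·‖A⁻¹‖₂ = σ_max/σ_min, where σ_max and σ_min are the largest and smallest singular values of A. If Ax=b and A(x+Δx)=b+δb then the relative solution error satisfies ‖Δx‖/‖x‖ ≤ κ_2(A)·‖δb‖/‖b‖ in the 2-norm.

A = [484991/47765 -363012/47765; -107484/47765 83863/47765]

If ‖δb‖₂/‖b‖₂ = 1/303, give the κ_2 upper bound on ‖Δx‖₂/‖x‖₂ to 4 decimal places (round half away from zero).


M = AᵀA = [146798977/1357225 -110096064/1357225; -110096064/1357225 82576273/1357225]. tr(M)=9175010/54289, det(M)=28561/54289
char-poly roots: 169 and 169/54289
κ = σ_max/σ_min = 13/(13/233) = 233.0000
bound on ‖Δx‖/‖x‖: κ·ε = 233.0000·1/303 = 0.7690

0.7690


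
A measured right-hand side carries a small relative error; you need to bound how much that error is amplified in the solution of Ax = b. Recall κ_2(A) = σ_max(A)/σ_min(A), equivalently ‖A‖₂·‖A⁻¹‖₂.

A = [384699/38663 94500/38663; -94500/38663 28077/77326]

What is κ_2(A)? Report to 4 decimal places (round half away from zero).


M = AᵀA = [93351321/889249 20837250/889249; 20837250/889249 21718809/3556996]. tr(M)=235053/2116, det(M)=194481/2116
eigenvalues of AᵀA: λ = (tr ± √(tr²−4·det))/2 = 441/4, 441/529
σ_max=√(441/4)=(21/2), σ_min=√(441/529)=(21/23) → κ = 11.5000

11.5000


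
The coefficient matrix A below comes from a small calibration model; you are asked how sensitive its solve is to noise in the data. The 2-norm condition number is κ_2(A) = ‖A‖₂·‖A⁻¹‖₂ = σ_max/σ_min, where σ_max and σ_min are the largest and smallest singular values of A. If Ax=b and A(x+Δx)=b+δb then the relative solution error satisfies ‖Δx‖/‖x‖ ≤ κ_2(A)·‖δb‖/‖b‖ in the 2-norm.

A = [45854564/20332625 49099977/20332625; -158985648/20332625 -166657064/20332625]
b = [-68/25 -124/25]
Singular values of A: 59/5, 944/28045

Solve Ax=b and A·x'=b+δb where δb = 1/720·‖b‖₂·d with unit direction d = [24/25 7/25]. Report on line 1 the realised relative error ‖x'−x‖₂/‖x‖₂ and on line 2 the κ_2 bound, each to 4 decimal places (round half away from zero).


0.0020
0.4869

from the listed singular values, σ₁ = 59/5, σ_n = 944/28045
κ = σ_max/σ_min = (59/5)/(944/28045) = 350.5625
κ_2(A)·‖δb‖/‖b‖ = 0.4869
solve Ax = b  →  x = [86.2865 -81.7095]
‖b‖₂ = 5.6569 and ‖x‖₂ = 118.8352
Δx = A⁻¹·δb where δb = 1/720·5.6569·d; ‖Δx‖ = 0.2334
relative error = 0.0020
realised/bound (from unrounded values) ≈ 0.0040


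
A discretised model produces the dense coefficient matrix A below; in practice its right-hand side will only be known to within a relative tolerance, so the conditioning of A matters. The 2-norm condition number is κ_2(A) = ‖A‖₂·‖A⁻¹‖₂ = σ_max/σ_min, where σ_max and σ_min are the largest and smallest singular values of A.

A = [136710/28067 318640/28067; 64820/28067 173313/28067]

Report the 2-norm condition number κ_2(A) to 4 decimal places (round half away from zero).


M = AᵀA = [79208500/2725801 189603540/2725801; 189603540/2725801 455255521/2725801]. tr(M)=3162509/16129, det(M)=240100/16129
eigenvalues of AᵀA: λ = (tr ± √(tr²−4·det))/2 = 196, 1225/16129
κ = σ_max/σ_min = 14/(35/127) = 50.8000

50.8000


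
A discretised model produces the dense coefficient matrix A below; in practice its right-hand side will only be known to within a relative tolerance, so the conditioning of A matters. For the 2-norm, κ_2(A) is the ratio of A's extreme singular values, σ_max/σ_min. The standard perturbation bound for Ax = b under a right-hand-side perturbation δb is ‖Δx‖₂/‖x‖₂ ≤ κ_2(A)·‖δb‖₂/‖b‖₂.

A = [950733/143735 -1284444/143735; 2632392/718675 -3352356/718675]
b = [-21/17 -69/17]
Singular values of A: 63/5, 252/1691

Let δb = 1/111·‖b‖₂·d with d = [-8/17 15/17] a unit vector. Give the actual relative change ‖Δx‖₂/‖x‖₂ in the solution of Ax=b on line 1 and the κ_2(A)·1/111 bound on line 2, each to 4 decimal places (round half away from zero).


from the listed singular values, σ₁ = 63/5, σ_n = 252/1691
κ_2(A) = (63/5) / (252/1691) = 84.5500
κ_2(A)·‖δb‖/‖b‖ = 0.7617
solve Ax = b  →  x = [-16.2476 -11.8881]
‖b‖ = 4.2426, ‖x‖ = 20.1324
with δb = [-0.0180 0.0337], A·Δx = δb → ‖Δx‖ = 0.2565
realised ‖Δx‖/‖x‖ = 0.0127
so the bound overstates the realised error by a factor of ≈ 59.7901 (computed from the unrounded values)

0.0127
0.7617


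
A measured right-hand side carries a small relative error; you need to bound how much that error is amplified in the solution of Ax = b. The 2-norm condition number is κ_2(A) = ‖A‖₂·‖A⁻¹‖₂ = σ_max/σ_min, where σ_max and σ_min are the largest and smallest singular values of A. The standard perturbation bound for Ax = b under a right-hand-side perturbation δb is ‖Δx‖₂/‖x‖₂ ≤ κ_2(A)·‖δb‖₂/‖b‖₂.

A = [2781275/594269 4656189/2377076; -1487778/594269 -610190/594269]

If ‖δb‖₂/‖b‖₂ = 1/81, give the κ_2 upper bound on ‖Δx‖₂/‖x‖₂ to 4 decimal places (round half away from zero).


4.1497

form AᵀA = [34425515581/1221991849 57375263295/4887967396; 57375263295/4887967396 95631160489/19551869584] with trace 3825085265/115691536 and determinant 279841/28922884
solving λ² − 3825085265/115691536·λ + 279841/28922884 = 0 gives λ = 529/16, 2116/7230721
σ_max=√(529/16)=(23/4), σ_min=√(2116/7230721)=(46/2689) → κ = 336.1250
bound on ‖Δx‖/‖x‖: κ·ε = 336.1250·1/81 = 4.1497


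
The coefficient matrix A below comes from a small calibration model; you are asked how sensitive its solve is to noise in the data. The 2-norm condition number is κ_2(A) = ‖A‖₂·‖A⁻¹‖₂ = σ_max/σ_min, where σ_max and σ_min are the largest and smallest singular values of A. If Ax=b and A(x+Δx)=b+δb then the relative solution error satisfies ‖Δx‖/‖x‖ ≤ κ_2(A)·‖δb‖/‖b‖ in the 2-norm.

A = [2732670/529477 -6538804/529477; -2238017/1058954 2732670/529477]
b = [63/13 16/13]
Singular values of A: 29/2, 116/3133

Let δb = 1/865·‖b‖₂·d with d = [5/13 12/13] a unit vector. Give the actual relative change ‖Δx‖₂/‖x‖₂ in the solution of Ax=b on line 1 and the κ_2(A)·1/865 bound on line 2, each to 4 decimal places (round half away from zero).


0.0019
0.4527

σ_max = 29/2, σ_min = 116/3133
κ_2(A) = (29/2) / (116/3133) = 391.6250
κ_2(A)·‖δb‖/‖b‖ = 0.4527
solve Ax = b  →  x = [74.8992 30.9092]
‖b‖₂ = 5.0000 and ‖x‖₂ = 81.0263
Δx = A⁻¹·δb where δb = 1/865·5.0000·d; ‖Δx‖ = 0.1561
relative error = 0.0019
tightness: 0.0019 against a bound of 0.4527 (unrounded ratio ≈ 0.0043)


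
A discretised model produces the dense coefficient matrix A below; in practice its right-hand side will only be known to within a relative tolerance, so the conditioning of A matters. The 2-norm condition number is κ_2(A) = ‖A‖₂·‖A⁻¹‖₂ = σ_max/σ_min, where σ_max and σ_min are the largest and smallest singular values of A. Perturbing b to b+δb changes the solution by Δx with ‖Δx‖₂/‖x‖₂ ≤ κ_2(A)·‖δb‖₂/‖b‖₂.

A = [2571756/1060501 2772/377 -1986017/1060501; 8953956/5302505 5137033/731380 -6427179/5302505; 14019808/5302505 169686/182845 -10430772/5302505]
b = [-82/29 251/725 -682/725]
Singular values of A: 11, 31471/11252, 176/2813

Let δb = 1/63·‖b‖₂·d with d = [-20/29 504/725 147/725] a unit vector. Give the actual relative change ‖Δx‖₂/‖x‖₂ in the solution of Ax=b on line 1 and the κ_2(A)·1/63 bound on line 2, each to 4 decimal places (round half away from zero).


0.0238
2.7907

from the listed singular values, σ₁ = 11, σ_n = 176/2813
condition number: 11 ÷ (176/2813) = 175.8125
worst-case relative error ≤ 175.8125 × 1/63 = 2.7907
solve Ax = b  →  x = [18.8596 -0.0303 25.8127]
2-norm of b is 3.0000; of x, 31.9684
with δb = [-0.0328 0.0331 0.0097], A·Δx = δb → ‖Δx‖ = 0.7611
relative error = 0.0238
so the bound overstates the realised error by a factor of ≈ 117.2176 (computed from the unrounded values)


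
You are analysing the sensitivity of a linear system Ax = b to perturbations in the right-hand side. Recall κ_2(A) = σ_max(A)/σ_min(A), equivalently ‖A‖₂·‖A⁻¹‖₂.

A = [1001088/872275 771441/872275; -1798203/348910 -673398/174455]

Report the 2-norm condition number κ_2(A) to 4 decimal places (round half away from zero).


M = AᵀA = [50474157921/1810502500 9463776993/452625625; 9463776993/452625625 7098002901/452625625]. tr(M)=3154646781/72420100, det(M)=1185921/72420100
λ_max, λ_min = (3154646781/72420100 ± √9951452774804013561/5244670884010000)/2 = 1089/25, 1089/2896804
so κ_2 = √((1089/25) / (1089/2896804)) = 340.4000

340.4000


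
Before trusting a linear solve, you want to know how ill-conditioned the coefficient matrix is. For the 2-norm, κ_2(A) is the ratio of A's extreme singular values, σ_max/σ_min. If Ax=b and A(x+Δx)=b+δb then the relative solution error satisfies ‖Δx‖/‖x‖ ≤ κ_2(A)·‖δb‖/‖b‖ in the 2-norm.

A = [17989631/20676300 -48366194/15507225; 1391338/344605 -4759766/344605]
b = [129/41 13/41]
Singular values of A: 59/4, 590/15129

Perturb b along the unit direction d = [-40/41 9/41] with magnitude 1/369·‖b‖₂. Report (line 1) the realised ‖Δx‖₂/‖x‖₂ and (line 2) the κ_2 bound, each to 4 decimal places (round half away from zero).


0.0029
1.0250

σ_max = 59/4, σ_min = 590/15129
κ = σ_max/σ_min = (59/4)/(590/15129) = 378.2250
perturbation bound = 378.2250·1/369 = 1.0250
solve Ax = b  →  x = [-73.8311 -21.6047]
‖b‖₂ = 3.1623 and ‖x‖₂ = 76.9271
re-solving with b+δb shifts x by Δx of norm 0.2198
realised ‖Δx‖/‖x‖ = 0.0029
realised/bound (from unrounded values) ≈ 0.0028


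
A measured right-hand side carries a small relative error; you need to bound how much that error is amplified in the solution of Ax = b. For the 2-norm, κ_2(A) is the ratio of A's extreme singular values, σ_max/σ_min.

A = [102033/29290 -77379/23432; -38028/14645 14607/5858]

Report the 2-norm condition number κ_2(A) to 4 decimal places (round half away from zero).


323.2000

M = AᵀA = [647809929/34316164 -2467802295/137264656; -2467802295/137264656 9401340825/549058624]. tr(M)=23503329/652864, det(M)=2025/163216
solving λ² − 23503329/652864·λ + 2025/163216 = 0 gives λ = 36, 225/652864
σ_max=√36=6, σ_min=√(225/652864)=(15/808) → κ = 323.2000


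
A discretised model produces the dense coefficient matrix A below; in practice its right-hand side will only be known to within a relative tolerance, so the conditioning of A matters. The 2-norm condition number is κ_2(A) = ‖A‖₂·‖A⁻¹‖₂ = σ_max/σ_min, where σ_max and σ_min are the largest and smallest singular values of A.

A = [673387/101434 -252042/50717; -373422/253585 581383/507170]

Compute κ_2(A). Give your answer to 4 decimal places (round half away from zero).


247.4000

AᵀA = [7075566481/153016900 -1326634848/38254225; -1326634848/38254225 3980085169/153016900]; tr = 221113033/3060338, det = 2088025/24482704
λ_max, λ_min = (221113033/3060338 ± √12221944582833216/2341417168561)/2 = 289/4, 7225/6120676
κ_2(A) = √(λ_max/λ_min) = √((289/4) / (7225/6120676)) = 247.4000


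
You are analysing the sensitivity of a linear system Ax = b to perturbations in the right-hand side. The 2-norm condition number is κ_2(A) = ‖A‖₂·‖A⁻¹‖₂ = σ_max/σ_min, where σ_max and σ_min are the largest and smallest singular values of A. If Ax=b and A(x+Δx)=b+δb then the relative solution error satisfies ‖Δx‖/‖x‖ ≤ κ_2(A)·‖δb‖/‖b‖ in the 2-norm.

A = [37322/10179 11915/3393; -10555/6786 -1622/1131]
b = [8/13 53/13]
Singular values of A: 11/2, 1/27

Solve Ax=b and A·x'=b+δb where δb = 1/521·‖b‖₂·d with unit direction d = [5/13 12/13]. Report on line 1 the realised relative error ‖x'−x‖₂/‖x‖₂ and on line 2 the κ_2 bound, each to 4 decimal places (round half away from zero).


σ_max = 11/2, σ_min = 1/27
condition number: (11/2) ÷ (1/27) = 148.5000
bound on ‖Δx‖/‖x‖: κ·ε = 148.5000·1/521 = 0.2850
solve Ax = b  →  x = [-74.6144 78.0815]
‖b‖₂ = 4.1231 and ‖x‖₂ = 108.0002
re-solving with b+δb shifts x by Δx of norm 0.2137
realised ‖Δx‖/‖x‖ = 0.0020
realised/bound (from unrounded values) ≈ 0.0069

0.0020
0.2850


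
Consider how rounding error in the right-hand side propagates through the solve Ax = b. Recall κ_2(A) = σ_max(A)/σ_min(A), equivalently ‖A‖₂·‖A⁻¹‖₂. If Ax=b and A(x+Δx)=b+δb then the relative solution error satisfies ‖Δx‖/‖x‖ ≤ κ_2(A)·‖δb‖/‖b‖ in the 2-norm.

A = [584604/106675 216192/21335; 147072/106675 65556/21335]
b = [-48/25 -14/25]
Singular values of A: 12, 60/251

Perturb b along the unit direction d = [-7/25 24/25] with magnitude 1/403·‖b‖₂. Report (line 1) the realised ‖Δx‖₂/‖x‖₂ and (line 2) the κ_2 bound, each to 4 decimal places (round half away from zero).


0.1246
0.1246

largest singular value 12, smallest 60/251
κ_2(A) = 12 / (60/251) = 50.2000
worst-case relative error ≤ 50.2000 × 1/403 = 0.1246
solve Ax = b  →  x = [-0.0784 -0.1471]
‖b‖ = 2.0000, ‖x‖ = 0.1667
with δb = [-0.0014 0.0048], A·Δx = δb → ‖Δx‖ = 0.0208
dividing the unrounded norms, ‖Δx‖/‖x‖ = 0.1246
tightness: 0.1246 against a bound of 0.1246; the bound is attained (ratio 1)


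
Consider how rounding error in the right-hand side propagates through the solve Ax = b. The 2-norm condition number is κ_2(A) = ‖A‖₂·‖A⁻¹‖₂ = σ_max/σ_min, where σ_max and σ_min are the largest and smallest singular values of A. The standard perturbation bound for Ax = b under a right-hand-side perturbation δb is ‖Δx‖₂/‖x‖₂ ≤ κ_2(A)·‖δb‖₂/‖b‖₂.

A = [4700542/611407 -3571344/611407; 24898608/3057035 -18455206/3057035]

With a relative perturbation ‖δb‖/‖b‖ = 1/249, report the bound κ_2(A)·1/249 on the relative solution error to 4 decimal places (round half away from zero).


form AᵀA = [1393957262404/11112322225 -1045410524928/11112322225; -1045410524928/11112322225 784134456196/11112322225] with trace 87123668744/444492889 and determinant 600250000/444492889
λ_max, λ_min = (87123668744/444492889 ± √7589466427987753537536/197573928371566321)/2 = 196, 3062500/444492889
σ_max=√196=14, σ_min=√(3062500/444492889)=(1750/21083) → κ = 168.6640
κ_2(A)·‖δb‖/‖b‖ = 0.6774

0.6774


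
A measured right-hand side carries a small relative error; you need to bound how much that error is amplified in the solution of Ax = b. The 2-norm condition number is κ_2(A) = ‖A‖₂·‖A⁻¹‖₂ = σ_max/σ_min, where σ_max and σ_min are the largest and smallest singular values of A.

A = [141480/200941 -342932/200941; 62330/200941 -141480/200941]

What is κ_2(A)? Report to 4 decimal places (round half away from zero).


M = AᵀA = [141429700/238918849 -339269040/238918849; -339269040/238918849 814313296/238918849]. tr(M)=5655284/1413721, det(M)=1600/1413721
eigenvalues of AᵀA: λ = (tr ± √(tr²−4·det))/2 = 4, 400/1413721
so κ_2 = √(4 / (400/1413721)) = 118.9000

118.9000


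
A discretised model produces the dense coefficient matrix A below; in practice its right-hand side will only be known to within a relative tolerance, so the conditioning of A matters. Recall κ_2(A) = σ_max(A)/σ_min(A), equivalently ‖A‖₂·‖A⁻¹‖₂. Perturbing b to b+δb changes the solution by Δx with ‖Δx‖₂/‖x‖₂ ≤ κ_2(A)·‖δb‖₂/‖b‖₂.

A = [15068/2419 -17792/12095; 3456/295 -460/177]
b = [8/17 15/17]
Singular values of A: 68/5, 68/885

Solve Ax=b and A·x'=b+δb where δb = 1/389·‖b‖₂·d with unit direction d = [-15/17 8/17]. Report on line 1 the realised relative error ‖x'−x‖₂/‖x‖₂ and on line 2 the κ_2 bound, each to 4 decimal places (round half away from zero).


σ_max = 68/5, σ_min = 68/885
κ_2(A) = (68/5) / (68/885) = 177.0000
bound on ‖Δx‖/‖x‖: κ·ε = 177.0000·1/389 = 0.4550
solve Ax = b  →  x = [0.0717 -0.0161]
‖b‖ = 1.0000, ‖x‖ = 0.0735
δb = ε·‖b‖·d = [-0.0023 0.0012]; solving A·Δx = δb gives ‖Δx‖ = 0.0335
realised ‖Δx‖/‖x‖ = 0.4550
tightness: 0.4550 against a bound of 0.4550; the bound is attained (ratio 1)

0.4550
0.4550


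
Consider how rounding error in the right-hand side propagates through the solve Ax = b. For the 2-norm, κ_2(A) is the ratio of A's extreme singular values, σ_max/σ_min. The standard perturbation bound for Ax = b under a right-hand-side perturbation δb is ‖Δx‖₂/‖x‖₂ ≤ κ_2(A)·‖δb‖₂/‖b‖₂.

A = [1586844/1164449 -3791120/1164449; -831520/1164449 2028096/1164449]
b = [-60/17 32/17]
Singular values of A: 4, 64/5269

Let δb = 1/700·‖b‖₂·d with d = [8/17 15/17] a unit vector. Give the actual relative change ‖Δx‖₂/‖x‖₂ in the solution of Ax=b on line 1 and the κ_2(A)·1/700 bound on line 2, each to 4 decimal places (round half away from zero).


largest singular value 4, smallest 64/5269
κ = σ_max/σ_min = 4/(64/5269) = 329.3125
κ_2(A)·‖δb‖/‖b‖ = 0.4704
solve Ax = b  →  x = [-0.3846 0.9231]
‖b‖ = 4.0000, ‖x‖ = 1.0000
with δb = [0.0027 0.0050], A·Δx = δb → ‖Δx‖ = 0.4704
dividing the unrounded norms, ‖Δx‖/‖x‖ = 0.4704
so the bound is sharp here: realised error equals the bound

0.4704
0.4704


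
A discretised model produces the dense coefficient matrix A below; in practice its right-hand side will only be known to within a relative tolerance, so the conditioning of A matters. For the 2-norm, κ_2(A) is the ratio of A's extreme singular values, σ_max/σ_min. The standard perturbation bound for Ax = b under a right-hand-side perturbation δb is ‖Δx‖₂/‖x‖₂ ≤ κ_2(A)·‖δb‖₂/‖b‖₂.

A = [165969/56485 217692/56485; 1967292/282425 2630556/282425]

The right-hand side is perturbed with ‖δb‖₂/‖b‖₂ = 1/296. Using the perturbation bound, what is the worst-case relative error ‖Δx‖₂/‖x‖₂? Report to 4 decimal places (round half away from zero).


AᵀA = [26975624481/471975625 35966419308/471975625; 35966419308/471975625 47956035744/471975625]; tr = 2997266409/18879025, det = 5143824/18879025
solving λ² − 2997266409/18879025·λ + 5143824/18879025 = 0 gives λ = 3969/25, 1296/755161
κ = σ_max/σ_min = (63/5)/(36/869) = 304.1500
κ_2(A)·‖δb‖/‖b‖ = 1.0275

1.0275


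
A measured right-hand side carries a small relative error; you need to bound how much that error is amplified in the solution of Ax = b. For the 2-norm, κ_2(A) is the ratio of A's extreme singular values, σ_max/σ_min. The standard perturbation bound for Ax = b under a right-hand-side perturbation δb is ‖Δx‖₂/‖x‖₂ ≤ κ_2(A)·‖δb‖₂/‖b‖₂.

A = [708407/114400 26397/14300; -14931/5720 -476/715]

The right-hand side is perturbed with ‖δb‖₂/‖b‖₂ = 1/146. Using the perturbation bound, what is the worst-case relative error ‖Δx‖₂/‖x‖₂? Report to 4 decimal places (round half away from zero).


AᵀA = [3497126521/77440000 127471491/9680000; 127471491/9680000 4659361/1210000]; tr = 6072521/123904, det = 60025/123904
char-poly roots: 49 and 1225/123904
κ_2(A) = √(λ_max/λ_min) = √(49 / (1225/123904)) = 70.4000
κ_2(A)·‖δb‖/‖b‖ = 0.4822

0.4822


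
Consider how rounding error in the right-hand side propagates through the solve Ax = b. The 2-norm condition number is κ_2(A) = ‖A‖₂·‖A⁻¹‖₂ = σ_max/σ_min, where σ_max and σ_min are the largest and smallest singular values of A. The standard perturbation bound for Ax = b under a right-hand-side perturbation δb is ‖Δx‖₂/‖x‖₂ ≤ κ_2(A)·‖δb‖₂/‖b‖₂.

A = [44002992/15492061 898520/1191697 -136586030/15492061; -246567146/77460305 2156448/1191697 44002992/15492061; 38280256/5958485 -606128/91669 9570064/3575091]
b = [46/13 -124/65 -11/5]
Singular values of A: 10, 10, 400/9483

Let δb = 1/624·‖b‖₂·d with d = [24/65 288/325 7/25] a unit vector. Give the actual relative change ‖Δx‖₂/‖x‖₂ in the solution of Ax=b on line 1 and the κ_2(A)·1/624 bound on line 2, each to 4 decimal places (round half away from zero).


0.0073
0.3799

largest singular value 10, smallest 400/9483
condition number: 10 ÷ (400/9483) = 237.0750
worst-case relative error ≤ 237.0750 × 1/624 = 0.3799
solve Ax = b  →  x = [-15.0721 -17.0296 -6.7134]
‖b‖ = 4.5826, ‖x‖ = 23.7117
with δb = [0.0027 0.0065 0.0021], A·Δx = δb → ‖Δx‖ = 0.1741
relative error = 0.0073
so the bound overstates the realised error by a factor of ≈ 51.7432 (computed from the unrounded values)


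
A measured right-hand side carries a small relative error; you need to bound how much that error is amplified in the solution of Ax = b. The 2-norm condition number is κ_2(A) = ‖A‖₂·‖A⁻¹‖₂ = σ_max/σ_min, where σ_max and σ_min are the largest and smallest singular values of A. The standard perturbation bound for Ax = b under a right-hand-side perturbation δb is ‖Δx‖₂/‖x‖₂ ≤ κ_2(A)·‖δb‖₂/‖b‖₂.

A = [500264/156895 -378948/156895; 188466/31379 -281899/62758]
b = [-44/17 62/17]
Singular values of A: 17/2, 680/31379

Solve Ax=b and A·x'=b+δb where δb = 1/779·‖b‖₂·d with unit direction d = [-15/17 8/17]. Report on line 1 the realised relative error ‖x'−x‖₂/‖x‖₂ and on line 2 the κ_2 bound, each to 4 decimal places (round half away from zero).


0.0014
0.5035

from the listed singular values, σ₁ = 17/2, σ_n = 680/31379
κ = σ_max/σ_min = (17/2)/(680/31379) = 392.2375
perturbation bound = 392.2375·1/779 = 0.5035
solve Ax = b  →  x = [110.9376 147.5247]
‖b‖ = 4.4721, ‖x‖ = 184.5825
re-solving with b+δb shifts x by Δx of norm 0.2649
relative error = 0.0014
tightness: 0.0014 against a bound of 0.5035 (unrounded ratio ≈ 0.0029)


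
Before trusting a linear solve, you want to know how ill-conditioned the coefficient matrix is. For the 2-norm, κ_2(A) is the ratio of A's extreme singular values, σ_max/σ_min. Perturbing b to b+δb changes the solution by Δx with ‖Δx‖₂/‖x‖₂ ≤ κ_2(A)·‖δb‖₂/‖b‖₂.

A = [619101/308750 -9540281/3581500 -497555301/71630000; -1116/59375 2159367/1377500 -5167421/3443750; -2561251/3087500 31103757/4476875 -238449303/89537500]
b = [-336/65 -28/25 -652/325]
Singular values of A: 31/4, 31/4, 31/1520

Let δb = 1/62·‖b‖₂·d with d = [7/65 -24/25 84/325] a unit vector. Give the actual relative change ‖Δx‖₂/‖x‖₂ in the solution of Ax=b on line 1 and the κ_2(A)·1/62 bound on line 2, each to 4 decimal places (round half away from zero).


from the listed singular values, σ₁ = 31/4, σ_n = 31/1520
κ = σ_max/σ_min = (31/4)/(31/1520) = 380.0000
bound on ‖Δx‖/‖x‖: κ·ε = 380.0000·1/62 = 6.1290
solve Ax = b  →  x = [-0.1445 -0.0320 0.7147]
‖b‖₂ = 5.6569 and ‖x‖₂ = 0.7299
Δx = A⁻¹·δb where δb = 1/62·5.6569·d; ‖Δx‖ = 4.4737
realised ‖Δx‖/‖x‖ = 6.1290
so the bound is sharp here: realised error equals the bound

6.1290
6.1290


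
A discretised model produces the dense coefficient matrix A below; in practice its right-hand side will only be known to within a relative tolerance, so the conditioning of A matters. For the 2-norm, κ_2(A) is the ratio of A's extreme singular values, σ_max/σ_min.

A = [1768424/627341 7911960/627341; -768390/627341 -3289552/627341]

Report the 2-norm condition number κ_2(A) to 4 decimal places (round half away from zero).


294.2500

AᵀA = [21998500804/2328738049 97747685280/2328738049; 97747685280/2328738049 434439428416/2328738049]; tr = 271527620/1385329, det = 614656/1385329
eigenvalues of AᵀA: λ = (tr ± √(tr²−4·det))/2 = 196, 3136/1385329
so κ_2 = √(196 / (3136/1385329)) = 294.2500


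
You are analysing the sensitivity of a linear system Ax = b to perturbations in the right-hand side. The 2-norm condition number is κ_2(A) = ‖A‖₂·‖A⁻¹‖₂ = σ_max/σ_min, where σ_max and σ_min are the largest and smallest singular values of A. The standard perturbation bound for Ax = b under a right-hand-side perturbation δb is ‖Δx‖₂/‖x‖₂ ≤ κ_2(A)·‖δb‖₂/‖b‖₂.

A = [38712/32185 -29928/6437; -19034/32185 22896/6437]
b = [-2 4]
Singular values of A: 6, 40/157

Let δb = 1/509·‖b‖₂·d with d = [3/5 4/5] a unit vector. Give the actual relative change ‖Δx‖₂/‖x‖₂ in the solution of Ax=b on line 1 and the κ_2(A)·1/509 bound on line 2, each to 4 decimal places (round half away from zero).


largest singular value 6, smallest 40/157
κ_2(A) = 6 / (40/157) = 23.5500
perturbation bound = 23.5500·1/509 = 0.0463
solve Ax = b  →  x = [7.5122 2.3736]
2-norm of b is 4.4721; of x, 7.8783
Δx = A⁻¹·δb where δb = 1/509·4.4721·d; ‖Δx‖ = 0.0345
realised ‖Δx‖/‖x‖ = 0.0044
so the bound overstates the realised error by a factor of ≈ 10.5698 (computed from the unrounded values)

0.0044
0.0463
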